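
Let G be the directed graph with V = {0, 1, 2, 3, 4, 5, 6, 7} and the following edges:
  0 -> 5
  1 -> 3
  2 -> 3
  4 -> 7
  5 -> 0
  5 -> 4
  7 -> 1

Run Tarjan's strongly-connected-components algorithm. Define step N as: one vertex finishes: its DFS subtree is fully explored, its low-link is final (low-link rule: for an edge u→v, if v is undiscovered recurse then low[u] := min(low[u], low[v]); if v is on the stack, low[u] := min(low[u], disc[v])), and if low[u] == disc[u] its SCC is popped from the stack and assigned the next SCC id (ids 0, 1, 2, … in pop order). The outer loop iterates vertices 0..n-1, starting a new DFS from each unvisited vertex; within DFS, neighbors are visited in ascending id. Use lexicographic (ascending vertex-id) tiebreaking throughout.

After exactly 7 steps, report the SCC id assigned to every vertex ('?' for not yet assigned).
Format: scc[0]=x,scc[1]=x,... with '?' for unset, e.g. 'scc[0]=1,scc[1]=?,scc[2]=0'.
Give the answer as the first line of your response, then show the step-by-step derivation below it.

scc[0]=4,scc[1]=1,scc[2]=5,scc[3]=0,scc[4]=3,scc[5]=4,scc[6]=?,scc[7]=2

step 1: low=(low[0]=0,low[1]=4,low[2]=?,low[3]=5,low[4]=2,low[5]=0,low[6]=?,low[7]=3); scc=(scc[0]=?,scc[1]=?,scc[2]=?,scc[3]=0,scc[4]=?,scc[5]=?,scc[6]=?,scc[7]=?)
step 2: low=(low[0]=0,low[1]=4,low[2]=?,low[3]=5,low[4]=2,low[5]=0,low[6]=?,low[7]=3); scc=(scc[0]=?,scc[1]=1,scc[2]=?,scc[3]=0,scc[4]=?,scc[5]=?,scc[6]=?,scc[7]=?)
step 3: low=(low[0]=0,low[1]=4,low[2]=?,low[3]=5,low[4]=2,low[5]=0,low[6]=?,low[7]=3); scc=(scc[0]=?,scc[1]=1,scc[2]=?,scc[3]=0,scc[4]=?,scc[5]=?,scc[6]=?,scc[7]=2)
step 4: low=(low[0]=0,low[1]=4,low[2]=?,low[3]=5,low[4]=2,low[5]=0,low[6]=?,low[7]=3); scc=(scc[0]=?,scc[1]=1,scc[2]=?,scc[3]=0,scc[4]=3,scc[5]=?,scc[6]=?,scc[7]=2)
step 5: low=(low[0]=0,low[1]=4,low[2]=?,low[3]=5,low[4]=2,low[5]=0,low[6]=?,low[7]=3); scc=(scc[0]=?,scc[1]=1,scc[2]=?,scc[3]=0,scc[4]=3,scc[5]=?,scc[6]=?,scc[7]=2)
step 6: low=(low[0]=0,low[1]=4,low[2]=?,low[3]=5,low[4]=2,low[5]=0,low[6]=?,low[7]=3); scc=(scc[0]=4,scc[1]=1,scc[2]=?,scc[3]=0,scc[4]=3,scc[5]=4,scc[6]=?,scc[7]=2)
step 7: low=(low[0]=0,low[1]=4,low[2]=6,low[3]=5,low[4]=2,low[5]=0,low[6]=?,low[7]=3); scc=(scc[0]=4,scc[1]=1,scc[2]=5,scc[3]=0,scc[4]=3,scc[5]=4,scc[6]=?,scc[7]=2)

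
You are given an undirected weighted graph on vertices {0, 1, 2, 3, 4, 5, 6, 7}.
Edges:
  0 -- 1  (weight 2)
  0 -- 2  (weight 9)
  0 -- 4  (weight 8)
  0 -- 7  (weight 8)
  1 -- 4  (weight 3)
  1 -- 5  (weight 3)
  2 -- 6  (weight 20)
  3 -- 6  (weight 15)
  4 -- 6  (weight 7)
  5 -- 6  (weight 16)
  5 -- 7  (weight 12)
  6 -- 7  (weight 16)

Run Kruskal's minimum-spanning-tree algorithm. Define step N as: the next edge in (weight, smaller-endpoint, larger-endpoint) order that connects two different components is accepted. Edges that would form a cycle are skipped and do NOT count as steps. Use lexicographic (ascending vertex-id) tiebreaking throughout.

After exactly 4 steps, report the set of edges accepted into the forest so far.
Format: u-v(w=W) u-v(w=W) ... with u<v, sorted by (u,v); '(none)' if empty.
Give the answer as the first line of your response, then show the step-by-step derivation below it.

0-1(w=2) 1-4(w=3) 1-5(w=3) 4-6(w=7)

step 1: add edge 0-1 (w=2); MST = {0-1(w=2)}
step 2: add edge 1-4 (w=3); MST = {0-1(w=2) 1-4(w=3)}
step 3: add edge 1-5 (w=3); MST = {0-1(w=2) 1-4(w=3) 1-5(w=3)}
step 4: add edge 4-6 (w=7); MST = {0-1(w=2) 1-4(w=3) 1-5(w=3) 4-6(w=7)}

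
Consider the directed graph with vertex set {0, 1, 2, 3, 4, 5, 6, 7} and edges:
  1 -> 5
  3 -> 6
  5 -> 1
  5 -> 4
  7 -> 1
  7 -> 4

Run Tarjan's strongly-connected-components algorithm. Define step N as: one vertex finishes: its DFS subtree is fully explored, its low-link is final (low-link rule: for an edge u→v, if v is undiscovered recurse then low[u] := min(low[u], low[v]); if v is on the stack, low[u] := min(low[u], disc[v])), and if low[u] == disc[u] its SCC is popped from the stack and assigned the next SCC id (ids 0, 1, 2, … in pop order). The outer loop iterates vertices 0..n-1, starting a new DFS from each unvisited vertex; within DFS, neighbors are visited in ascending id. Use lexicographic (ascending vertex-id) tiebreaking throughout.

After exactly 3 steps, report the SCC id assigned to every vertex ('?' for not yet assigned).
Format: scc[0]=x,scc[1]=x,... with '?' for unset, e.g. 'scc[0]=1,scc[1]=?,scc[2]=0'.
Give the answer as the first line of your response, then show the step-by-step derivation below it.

scc[0]=0,scc[1]=?,scc[2]=?,scc[3]=?,scc[4]=1,scc[5]=?,scc[6]=?,scc[7]=?

step 1: low=(low[0]=0,low[1]=?,low[2]=?,low[3]=?,low[4]=?,low[5]=?,low[6]=?,low[7]=?); scc=(scc[0]=0,scc[1]=?,scc[2]=?,scc[3]=?,scc[4]=?,scc[5]=?,scc[6]=?,scc[7]=?)
step 2: low=(low[0]=0,low[1]=1,low[2]=?,low[3]=?,low[4]=3,low[5]=1,low[6]=?,low[7]=?); scc=(scc[0]=0,scc[1]=?,scc[2]=?,scc[3]=?,scc[4]=1,scc[5]=?,scc[6]=?,scc[7]=?)
step 3: low=(low[0]=0,low[1]=1,low[2]=?,low[3]=?,low[4]=3,low[5]=1,low[6]=?,low[7]=?); scc=(scc[0]=0,scc[1]=?,scc[2]=?,scc[3]=?,scc[4]=1,scc[5]=?,scc[6]=?,scc[7]=?)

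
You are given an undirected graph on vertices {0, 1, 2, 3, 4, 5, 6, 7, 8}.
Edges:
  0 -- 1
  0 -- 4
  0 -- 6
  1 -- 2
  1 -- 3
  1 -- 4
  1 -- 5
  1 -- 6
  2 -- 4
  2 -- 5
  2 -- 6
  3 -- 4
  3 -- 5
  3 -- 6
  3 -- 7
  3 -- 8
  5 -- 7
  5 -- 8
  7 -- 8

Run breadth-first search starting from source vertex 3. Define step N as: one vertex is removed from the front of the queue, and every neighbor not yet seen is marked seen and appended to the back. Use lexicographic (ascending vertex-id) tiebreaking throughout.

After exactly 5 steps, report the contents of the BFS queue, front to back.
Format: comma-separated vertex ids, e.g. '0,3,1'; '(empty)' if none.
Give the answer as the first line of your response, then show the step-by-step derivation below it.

7,8,0,2

step 1: dequeue 3; queue=[1,4,5,6,7,8]; order=3
step 2: dequeue 1; queue=[4,5,6,7,8,0,2]; order=3,1
step 3: dequeue 4; queue=[5,6,7,8,0,2]; order=3,1,4
step 4: dequeue 5; queue=[6,7,8,0,2]; order=3,1,4,5
step 5: dequeue 6; queue=[7,8,0,2]; order=3,1,4,5,6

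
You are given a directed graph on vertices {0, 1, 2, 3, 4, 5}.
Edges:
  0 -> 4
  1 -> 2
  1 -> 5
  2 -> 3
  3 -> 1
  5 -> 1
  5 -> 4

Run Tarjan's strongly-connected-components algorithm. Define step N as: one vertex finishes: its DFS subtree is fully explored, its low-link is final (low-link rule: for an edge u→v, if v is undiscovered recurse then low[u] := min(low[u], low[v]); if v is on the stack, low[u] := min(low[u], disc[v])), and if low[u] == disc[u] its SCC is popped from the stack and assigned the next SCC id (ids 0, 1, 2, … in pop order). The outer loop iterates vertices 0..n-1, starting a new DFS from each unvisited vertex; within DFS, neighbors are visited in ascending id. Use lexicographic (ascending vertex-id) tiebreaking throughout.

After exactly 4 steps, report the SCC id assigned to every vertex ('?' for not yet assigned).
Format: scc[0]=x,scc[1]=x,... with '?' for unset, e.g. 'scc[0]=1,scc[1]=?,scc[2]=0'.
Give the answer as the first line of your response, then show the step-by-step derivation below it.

scc[0]=1,scc[1]=?,scc[2]=?,scc[3]=?,scc[4]=0,scc[5]=?

step 1: low=(low[0]=0,low[1]=?,low[2]=?,low[3]=?,low[4]=1,low[5]=?); scc=(scc[0]=?,scc[1]=?,scc[2]=?,scc[3]=?,scc[4]=0,scc[5]=?)
step 2: low=(low[0]=0,low[1]=?,low[2]=?,low[3]=?,low[4]=1,low[5]=?); scc=(scc[0]=1,scc[1]=?,scc[2]=?,scc[3]=?,scc[4]=0,scc[5]=?)
step 3: low=(low[0]=0,low[1]=2,low[2]=3,low[3]=2,low[4]=1,low[5]=?); scc=(scc[0]=1,scc[1]=?,scc[2]=?,scc[3]=?,scc[4]=0,scc[5]=?)
step 4: low=(low[0]=0,low[1]=2,low[2]=2,low[3]=2,low[4]=1,low[5]=?); scc=(scc[0]=1,scc[1]=?,scc[2]=?,scc[3]=?,scc[4]=0,scc[5]=?)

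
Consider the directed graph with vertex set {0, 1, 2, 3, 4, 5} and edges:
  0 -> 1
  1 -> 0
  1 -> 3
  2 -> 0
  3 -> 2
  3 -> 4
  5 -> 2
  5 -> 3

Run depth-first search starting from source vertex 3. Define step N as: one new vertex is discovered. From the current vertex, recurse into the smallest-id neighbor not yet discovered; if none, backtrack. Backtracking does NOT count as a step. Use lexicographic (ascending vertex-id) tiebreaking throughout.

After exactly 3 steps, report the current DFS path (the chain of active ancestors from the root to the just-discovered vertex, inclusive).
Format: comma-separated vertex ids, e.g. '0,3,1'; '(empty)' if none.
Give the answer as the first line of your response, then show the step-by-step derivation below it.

3,2,0

step 1: discover 3; path=3; order=3
step 2: discover 2; path=3>2; order=3,2
step 3: discover 0; path=3>2>0; order=3,2,0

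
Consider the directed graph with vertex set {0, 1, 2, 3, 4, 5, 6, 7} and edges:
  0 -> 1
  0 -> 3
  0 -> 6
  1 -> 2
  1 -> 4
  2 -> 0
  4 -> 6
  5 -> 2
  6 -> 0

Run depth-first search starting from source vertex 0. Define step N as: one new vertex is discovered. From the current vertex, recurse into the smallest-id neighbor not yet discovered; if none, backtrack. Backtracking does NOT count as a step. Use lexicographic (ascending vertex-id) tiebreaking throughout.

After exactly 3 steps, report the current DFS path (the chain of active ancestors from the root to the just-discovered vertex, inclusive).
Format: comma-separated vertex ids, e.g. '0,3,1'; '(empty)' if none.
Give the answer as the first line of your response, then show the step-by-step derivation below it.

0,1,2

step 1: discover 0; path=0; order=0
step 2: discover 1; path=0>1; order=0,1
step 3: discover 2; path=0>1>2; order=0,1,2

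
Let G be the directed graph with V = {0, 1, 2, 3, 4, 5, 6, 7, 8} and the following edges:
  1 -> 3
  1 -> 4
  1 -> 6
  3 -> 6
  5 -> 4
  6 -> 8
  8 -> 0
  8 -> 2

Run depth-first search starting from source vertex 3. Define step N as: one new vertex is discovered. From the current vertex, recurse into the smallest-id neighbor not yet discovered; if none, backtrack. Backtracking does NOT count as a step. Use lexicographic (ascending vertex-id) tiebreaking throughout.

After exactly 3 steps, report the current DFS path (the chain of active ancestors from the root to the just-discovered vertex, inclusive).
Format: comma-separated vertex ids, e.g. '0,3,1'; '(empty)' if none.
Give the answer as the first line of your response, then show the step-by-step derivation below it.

3,6,8

step 1: discover 3; path=3; order=3
step 2: discover 6; path=3>6; order=3,6
step 3: discover 8; path=3>6>8; order=3,6,8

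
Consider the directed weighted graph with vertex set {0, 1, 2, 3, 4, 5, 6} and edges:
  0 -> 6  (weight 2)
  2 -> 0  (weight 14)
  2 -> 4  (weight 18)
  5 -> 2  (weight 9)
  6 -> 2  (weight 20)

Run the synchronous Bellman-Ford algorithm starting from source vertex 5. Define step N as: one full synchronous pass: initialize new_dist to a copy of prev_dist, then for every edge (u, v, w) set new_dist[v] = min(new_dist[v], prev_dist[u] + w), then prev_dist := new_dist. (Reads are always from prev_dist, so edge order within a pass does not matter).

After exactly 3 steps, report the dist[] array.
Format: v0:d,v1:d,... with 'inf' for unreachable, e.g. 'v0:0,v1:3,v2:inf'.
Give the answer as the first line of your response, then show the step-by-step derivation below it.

v0:23,v1:inf,v2:9,v3:inf,v4:27,v5:0,v6:25

step 1: dist = v0:inf,v1:inf,v2:9,v3:inf,v4:inf,v5:0,v6:inf
step 2: dist = v0:23,v1:inf,v2:9,v3:inf,v4:27,v5:0,v6:inf
step 3: dist = v0:23,v1:inf,v2:9,v3:inf,v4:27,v5:0,v6:25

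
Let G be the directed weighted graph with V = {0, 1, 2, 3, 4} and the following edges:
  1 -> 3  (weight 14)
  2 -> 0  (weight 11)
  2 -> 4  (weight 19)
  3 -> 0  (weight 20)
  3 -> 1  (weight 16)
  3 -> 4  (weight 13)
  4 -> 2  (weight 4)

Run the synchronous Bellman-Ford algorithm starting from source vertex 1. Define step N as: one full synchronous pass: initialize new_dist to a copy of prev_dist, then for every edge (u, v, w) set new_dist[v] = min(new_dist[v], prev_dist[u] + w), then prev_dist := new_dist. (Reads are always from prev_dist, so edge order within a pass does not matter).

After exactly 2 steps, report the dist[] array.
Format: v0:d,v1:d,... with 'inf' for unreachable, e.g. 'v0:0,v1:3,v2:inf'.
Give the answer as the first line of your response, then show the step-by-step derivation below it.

v0:34,v1:0,v2:inf,v3:14,v4:27

step 1: dist = v0:inf,v1:0,v2:inf,v3:14,v4:inf
step 2: dist = v0:34,v1:0,v2:inf,v3:14,v4:27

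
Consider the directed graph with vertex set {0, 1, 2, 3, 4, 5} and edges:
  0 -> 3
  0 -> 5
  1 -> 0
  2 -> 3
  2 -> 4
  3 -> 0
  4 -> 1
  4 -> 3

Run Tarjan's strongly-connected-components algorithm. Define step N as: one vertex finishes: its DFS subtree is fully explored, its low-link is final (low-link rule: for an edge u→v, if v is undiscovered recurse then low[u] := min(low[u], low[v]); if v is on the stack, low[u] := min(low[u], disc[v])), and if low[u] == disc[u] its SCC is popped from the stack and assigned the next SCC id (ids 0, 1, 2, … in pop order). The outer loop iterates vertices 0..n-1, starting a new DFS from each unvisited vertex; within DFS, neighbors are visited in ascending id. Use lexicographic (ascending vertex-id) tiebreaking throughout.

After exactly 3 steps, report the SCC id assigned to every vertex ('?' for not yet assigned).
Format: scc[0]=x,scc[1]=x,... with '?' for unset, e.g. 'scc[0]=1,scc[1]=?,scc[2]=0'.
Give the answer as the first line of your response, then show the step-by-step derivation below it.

scc[0]=1,scc[1]=?,scc[2]=?,scc[3]=1,scc[4]=?,scc[5]=0

step 1: low=(low[0]=0,low[1]=?,low[2]=?,low[3]=0,low[4]=?,low[5]=?); scc=(scc[0]=?,scc[1]=?,scc[2]=?,scc[3]=?,scc[4]=?,scc[5]=?)
step 2: low=(low[0]=0,low[1]=?,low[2]=?,low[3]=0,low[4]=?,low[5]=2); scc=(scc[0]=?,scc[1]=?,scc[2]=?,scc[3]=?,scc[4]=?,scc[5]=0)
step 3: low=(low[0]=0,low[1]=?,low[2]=?,low[3]=0,low[4]=?,low[5]=2); scc=(scc[0]=1,scc[1]=?,scc[2]=?,scc[3]=1,scc[4]=?,scc[5]=0)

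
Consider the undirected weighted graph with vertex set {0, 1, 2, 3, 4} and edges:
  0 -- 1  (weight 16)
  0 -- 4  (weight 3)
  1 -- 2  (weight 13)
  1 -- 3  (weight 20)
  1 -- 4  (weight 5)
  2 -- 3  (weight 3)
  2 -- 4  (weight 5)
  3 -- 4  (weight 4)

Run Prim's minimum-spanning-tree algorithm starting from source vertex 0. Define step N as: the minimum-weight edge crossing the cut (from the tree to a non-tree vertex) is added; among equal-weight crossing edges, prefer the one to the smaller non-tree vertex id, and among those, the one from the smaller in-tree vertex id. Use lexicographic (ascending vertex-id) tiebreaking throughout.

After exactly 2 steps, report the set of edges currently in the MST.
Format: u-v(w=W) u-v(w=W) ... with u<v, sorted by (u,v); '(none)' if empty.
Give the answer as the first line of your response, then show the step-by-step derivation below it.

0-4(w=3) 3-4(w=4)

step 1: add edge 0-4 (w=3); MST = {0-4(w=3)}
step 2: add edge 3-4 (w=4); MST = {0-4(w=3) 3-4(w=4)}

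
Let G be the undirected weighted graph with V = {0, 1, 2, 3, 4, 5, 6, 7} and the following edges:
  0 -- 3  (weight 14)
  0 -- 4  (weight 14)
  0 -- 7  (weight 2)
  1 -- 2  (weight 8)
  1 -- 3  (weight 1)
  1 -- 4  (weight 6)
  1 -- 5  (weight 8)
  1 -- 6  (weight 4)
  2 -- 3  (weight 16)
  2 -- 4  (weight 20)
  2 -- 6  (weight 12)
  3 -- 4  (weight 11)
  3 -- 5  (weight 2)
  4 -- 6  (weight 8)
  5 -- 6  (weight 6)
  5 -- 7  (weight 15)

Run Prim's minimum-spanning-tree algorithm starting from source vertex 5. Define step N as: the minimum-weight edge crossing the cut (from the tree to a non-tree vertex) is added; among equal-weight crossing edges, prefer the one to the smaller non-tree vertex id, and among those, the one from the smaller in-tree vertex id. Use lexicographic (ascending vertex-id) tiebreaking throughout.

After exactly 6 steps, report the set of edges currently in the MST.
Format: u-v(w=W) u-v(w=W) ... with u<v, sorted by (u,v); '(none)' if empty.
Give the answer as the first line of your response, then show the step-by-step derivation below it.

0-3(w=14) 1-2(w=8) 1-3(w=1) 1-4(w=6) 1-6(w=4) 3-5(w=2)

step 1: add edge 3-5 (w=2); MST = {3-5(w=2)}
step 2: add edge 1-3 (w=1); MST = {1-3(w=1) 3-5(w=2)}
step 3: add edge 1-6 (w=4); MST = {1-3(w=1) 1-6(w=4) 3-5(w=2)}
step 4: add edge 1-4 (w=6); MST = {1-3(w=1) 1-4(w=6) 1-6(w=4) 3-5(w=2)}
step 5: add edge 1-2 (w=8); MST = {1-2(w=8) 1-3(w=1) 1-4(w=6) 1-6(w=4) 3-5(w=2)}
step 6: add edge 0-3 (w=14); MST = {0-3(w=14) 1-2(w=8) 1-3(w=1) 1-4(w=6) 1-6(w=4) 3-5(w=2)}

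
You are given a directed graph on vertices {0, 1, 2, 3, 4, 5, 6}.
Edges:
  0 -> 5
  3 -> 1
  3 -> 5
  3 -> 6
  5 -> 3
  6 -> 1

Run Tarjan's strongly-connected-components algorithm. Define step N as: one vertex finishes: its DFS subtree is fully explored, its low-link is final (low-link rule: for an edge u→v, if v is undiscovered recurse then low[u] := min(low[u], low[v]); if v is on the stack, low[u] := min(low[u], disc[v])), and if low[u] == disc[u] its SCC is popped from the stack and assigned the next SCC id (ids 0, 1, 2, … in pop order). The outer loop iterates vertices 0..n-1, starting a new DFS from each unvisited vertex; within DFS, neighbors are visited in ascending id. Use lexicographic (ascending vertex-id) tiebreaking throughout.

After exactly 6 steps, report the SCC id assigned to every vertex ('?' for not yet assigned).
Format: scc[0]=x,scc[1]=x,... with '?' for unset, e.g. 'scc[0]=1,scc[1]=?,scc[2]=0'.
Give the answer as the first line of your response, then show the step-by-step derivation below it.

scc[0]=3,scc[1]=0,scc[2]=4,scc[3]=2,scc[4]=?,scc[5]=2,scc[6]=1

step 1: low=(low[0]=0,low[1]=3,low[2]=?,low[3]=2,low[4]=?,low[5]=1,low[6]=?); scc=(scc[0]=?,scc[1]=0,scc[2]=?,scc[3]=?,scc[4]=?,scc[5]=?,scc[6]=?)
step 2: low=(low[0]=0,low[1]=3,low[2]=?,low[3]=1,low[4]=?,low[5]=1,low[6]=4); scc=(scc[0]=?,scc[1]=0,scc[2]=?,scc[3]=?,scc[4]=?,scc[5]=?,scc[6]=1)
step 3: low=(low[0]=0,low[1]=3,low[2]=?,low[3]=1,low[4]=?,low[5]=1,low[6]=4); scc=(scc[0]=?,scc[1]=0,scc[2]=?,scc[3]=?,scc[4]=?,scc[5]=?,scc[6]=1)
step 4: low=(low[0]=0,low[1]=3,low[2]=?,low[3]=1,low[4]=?,low[5]=1,low[6]=4); scc=(scc[0]=?,scc[1]=0,scc[2]=?,scc[3]=2,scc[4]=?,scc[5]=2,scc[6]=1)
step 5: low=(low[0]=0,low[1]=3,low[2]=?,low[3]=1,low[4]=?,low[5]=1,low[6]=4); scc=(scc[0]=3,scc[1]=0,scc[2]=?,scc[3]=2,scc[4]=?,scc[5]=2,scc[6]=1)
step 6: low=(low[0]=0,low[1]=3,low[2]=5,low[3]=1,low[4]=?,low[5]=1,low[6]=4); scc=(scc[0]=3,scc[1]=0,scc[2]=4,scc[3]=2,scc[4]=?,scc[5]=2,scc[6]=1)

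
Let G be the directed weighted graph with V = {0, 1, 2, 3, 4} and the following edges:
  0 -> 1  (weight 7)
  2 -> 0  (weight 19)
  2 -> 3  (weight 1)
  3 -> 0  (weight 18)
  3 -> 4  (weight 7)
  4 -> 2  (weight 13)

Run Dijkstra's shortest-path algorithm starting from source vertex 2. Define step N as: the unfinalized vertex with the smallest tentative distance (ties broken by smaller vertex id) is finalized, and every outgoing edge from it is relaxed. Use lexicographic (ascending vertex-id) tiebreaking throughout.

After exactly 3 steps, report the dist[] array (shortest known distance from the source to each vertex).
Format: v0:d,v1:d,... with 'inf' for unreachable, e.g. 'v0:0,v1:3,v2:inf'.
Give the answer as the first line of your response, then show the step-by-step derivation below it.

v0:19,v1:inf,v2:0,v3:1,v4:8

step 1: dist = v0:19,v1:inf,v2:0,v3:1,v4:inf
step 2: dist = v0:19,v1:inf,v2:0,v3:1,v4:8
step 3: dist = v0:19,v1:inf,v2:0,v3:1,v4:8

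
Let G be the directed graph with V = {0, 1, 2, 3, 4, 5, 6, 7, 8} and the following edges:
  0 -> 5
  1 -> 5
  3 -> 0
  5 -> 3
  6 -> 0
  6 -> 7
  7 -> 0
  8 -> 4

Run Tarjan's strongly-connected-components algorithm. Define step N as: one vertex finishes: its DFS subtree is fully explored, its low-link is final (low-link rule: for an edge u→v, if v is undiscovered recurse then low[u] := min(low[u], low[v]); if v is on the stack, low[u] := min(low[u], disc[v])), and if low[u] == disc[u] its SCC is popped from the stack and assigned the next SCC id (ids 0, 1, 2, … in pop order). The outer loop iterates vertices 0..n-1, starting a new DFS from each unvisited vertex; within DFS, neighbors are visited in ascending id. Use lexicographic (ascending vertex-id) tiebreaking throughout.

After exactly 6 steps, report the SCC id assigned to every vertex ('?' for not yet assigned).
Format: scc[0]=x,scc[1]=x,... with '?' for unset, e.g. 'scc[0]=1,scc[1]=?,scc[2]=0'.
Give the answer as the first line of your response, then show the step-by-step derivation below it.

scc[0]=0,scc[1]=1,scc[2]=2,scc[3]=0,scc[4]=3,scc[5]=0,scc[6]=?,scc[7]=?,scc[8]=?

step 1: low=(low[0]=0,low[1]=?,low[2]=?,low[3]=0,low[4]=?,low[5]=1,low[6]=?,low[7]=?,low[8]=?); scc=(scc[0]=?,scc[1]=?,scc[2]=?,scc[3]=?,scc[4]=?,scc[5]=?,scc[6]=?,scc[7]=?,scc[8]=?)
step 2: low=(low[0]=0,low[1]=?,low[2]=?,low[3]=0,low[4]=?,low[5]=0,low[6]=?,low[7]=?,low[8]=?); scc=(scc[0]=?,scc[1]=?,scc[2]=?,scc[3]=?,scc[4]=?,scc[5]=?,scc[6]=?,scc[7]=?,scc[8]=?)
step 3: low=(low[0]=0,low[1]=?,low[2]=?,low[3]=0,low[4]=?,low[5]=0,low[6]=?,low[7]=?,low[8]=?); scc=(scc[0]=0,scc[1]=?,scc[2]=?,scc[3]=0,scc[4]=?,scc[5]=0,scc[6]=?,scc[7]=?,scc[8]=?)
step 4: low=(low[0]=0,low[1]=3,low[2]=?,low[3]=0,low[4]=?,low[5]=0,low[6]=?,low[7]=?,low[8]=?); scc=(scc[0]=0,scc[1]=1,scc[2]=?,scc[3]=0,scc[4]=?,scc[5]=0,scc[6]=?,scc[7]=?,scc[8]=?)
step 5: low=(low[0]=0,low[1]=3,low[2]=4,low[3]=0,low[4]=?,low[5]=0,low[6]=?,low[7]=?,low[8]=?); scc=(scc[0]=0,scc[1]=1,scc[2]=2,scc[3]=0,scc[4]=?,scc[5]=0,scc[6]=?,scc[7]=?,scc[8]=?)
step 6: low=(low[0]=0,low[1]=3,low[2]=4,low[3]=0,low[4]=5,low[5]=0,low[6]=?,low[7]=?,low[8]=?); scc=(scc[0]=0,scc[1]=1,scc[2]=2,scc[3]=0,scc[4]=3,scc[5]=0,scc[6]=?,scc[7]=?,scc[8]=?)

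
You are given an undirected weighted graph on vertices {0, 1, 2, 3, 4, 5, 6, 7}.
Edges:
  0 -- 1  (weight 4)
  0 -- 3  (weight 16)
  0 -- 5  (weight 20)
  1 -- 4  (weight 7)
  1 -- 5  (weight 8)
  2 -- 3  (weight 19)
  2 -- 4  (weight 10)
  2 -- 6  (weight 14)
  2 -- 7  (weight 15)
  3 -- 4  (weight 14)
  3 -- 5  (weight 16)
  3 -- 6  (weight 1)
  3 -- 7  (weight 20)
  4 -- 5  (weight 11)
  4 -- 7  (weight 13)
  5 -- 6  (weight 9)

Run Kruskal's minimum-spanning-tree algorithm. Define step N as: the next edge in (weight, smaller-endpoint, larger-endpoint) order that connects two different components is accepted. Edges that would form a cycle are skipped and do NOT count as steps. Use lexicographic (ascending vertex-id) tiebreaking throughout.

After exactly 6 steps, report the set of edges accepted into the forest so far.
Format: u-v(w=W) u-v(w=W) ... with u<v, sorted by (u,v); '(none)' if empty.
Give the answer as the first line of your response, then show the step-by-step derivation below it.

0-1(w=4) 1-4(w=7) 1-5(w=8) 2-4(w=10) 3-6(w=1) 5-6(w=9)

step 1: add edge 3-6 (w=1); MST = {3-6(w=1)}
step 2: add edge 0-1 (w=4); MST = {0-1(w=4) 3-6(w=1)}
step 3: add edge 1-4 (w=7); MST = {0-1(w=4) 1-4(w=7) 3-6(w=1)}
step 4: add edge 1-5 (w=8); MST = {0-1(w=4) 1-4(w=7) 1-5(w=8) 3-6(w=1)}
step 5: add edge 5-6 (w=9); MST = {0-1(w=4) 1-4(w=7) 1-5(w=8) 3-6(w=1) 5-6(w=9)}
step 6: add edge 2-4 (w=10); MST = {0-1(w=4) 1-4(w=7) 1-5(w=8) 2-4(w=10) 3-6(w=1) 5-6(w=9)}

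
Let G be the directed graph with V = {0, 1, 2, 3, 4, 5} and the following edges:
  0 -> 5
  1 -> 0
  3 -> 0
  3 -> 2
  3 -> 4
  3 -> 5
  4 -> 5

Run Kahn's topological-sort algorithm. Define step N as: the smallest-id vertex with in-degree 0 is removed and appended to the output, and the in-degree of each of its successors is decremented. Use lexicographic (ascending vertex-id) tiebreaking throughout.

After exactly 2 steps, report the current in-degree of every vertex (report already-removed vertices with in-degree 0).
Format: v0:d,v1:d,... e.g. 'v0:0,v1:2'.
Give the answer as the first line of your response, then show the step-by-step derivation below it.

v0:0,v1:0,v2:0,v3:0,v4:0,v5:2

step 1: output 1; order=[1]; indeg=(1,0,1,0,1,3)
step 2: output 3; order=[1,3]; indeg=(0,0,0,0,0,2)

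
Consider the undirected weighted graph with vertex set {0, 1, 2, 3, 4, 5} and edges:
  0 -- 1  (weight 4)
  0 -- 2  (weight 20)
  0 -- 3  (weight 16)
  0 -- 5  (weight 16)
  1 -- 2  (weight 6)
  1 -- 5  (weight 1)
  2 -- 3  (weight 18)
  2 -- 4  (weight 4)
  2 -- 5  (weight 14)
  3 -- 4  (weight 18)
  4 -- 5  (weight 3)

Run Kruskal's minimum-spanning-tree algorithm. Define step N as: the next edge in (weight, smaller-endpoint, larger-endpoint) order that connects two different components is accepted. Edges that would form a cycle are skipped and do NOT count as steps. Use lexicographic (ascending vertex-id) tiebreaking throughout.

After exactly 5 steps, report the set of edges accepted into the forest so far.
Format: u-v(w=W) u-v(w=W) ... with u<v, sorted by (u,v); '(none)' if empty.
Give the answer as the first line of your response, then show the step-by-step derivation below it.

0-1(w=4) 0-3(w=16) 1-5(w=1) 2-4(w=4) 4-5(w=3)

step 1: add edge 1-5 (w=1); MST = {1-5(w=1)}
step 2: add edge 4-5 (w=3); MST = {1-5(w=1) 4-5(w=3)}
step 3: add edge 0-1 (w=4); MST = {0-1(w=4) 1-5(w=1) 4-5(w=3)}
step 4: add edge 2-4 (w=4); MST = {0-1(w=4) 1-5(w=1) 2-4(w=4) 4-5(w=3)}
step 5: add edge 0-3 (w=16); MST = {0-1(w=4) 0-3(w=16) 1-5(w=1) 2-4(w=4) 4-5(w=3)}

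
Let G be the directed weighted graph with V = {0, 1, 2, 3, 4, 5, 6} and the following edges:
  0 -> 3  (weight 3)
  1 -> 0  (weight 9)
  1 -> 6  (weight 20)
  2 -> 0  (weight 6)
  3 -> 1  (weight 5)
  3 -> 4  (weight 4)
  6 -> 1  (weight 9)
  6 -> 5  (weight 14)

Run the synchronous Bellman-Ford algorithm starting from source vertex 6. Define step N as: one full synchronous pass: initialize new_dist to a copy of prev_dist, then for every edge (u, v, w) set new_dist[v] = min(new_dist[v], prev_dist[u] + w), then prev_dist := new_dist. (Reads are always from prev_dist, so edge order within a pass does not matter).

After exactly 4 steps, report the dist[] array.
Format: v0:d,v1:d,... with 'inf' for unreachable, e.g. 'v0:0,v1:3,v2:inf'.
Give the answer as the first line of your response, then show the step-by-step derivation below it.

v0:18,v1:9,v2:inf,v3:21,v4:25,v5:14,v6:0

step 1: dist = v0:inf,v1:9,v2:inf,v3:inf,v4:inf,v5:14,v6:0
step 2: dist = v0:18,v1:9,v2:inf,v3:inf,v4:inf,v5:14,v6:0
step 3: dist = v0:18,v1:9,v2:inf,v3:21,v4:inf,v5:14,v6:0
step 4: dist = v0:18,v1:9,v2:inf,v3:21,v4:25,v5:14,v6:0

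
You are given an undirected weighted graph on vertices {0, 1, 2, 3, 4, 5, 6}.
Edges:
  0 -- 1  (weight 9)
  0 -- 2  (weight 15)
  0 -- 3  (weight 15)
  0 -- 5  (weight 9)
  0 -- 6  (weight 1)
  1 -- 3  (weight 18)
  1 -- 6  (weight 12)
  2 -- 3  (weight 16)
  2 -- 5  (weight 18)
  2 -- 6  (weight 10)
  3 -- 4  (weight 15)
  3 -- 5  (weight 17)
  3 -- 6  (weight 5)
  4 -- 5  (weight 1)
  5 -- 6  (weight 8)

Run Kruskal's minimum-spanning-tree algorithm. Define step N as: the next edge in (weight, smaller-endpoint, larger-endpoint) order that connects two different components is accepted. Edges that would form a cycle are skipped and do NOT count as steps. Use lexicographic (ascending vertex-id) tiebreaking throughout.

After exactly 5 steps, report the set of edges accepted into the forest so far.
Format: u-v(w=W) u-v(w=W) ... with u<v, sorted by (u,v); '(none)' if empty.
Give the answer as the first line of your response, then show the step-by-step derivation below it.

0-1(w=9) 0-6(w=1) 3-6(w=5) 4-5(w=1) 5-6(w=8)

step 1: add edge 0-6 (w=1); MST = {0-6(w=1)}
step 2: add edge 4-5 (w=1); MST = {0-6(w=1) 4-5(w=1)}
step 3: add edge 3-6 (w=5); MST = {0-6(w=1) 3-6(w=5) 4-5(w=1)}
step 4: add edge 5-6 (w=8); MST = {0-6(w=1) 3-6(w=5) 4-5(w=1) 5-6(w=8)}
step 5: add edge 0-1 (w=9); MST = {0-1(w=9) 0-6(w=1) 3-6(w=5) 4-5(w=1) 5-6(w=8)}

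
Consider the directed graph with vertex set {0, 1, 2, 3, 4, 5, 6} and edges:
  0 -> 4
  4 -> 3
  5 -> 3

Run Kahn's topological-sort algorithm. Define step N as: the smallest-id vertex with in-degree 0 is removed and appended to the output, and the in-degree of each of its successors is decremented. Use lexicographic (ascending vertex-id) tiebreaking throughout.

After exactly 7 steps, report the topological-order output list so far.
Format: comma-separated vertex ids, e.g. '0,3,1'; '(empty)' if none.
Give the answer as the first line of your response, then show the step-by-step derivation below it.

0,1,2,4,5,3,6

step 1: output 0; order=[0]; indeg=(0,0,0,2,0,0,0)
step 2: output 1; order=[0,1]; indeg=(0,0,0,2,0,0,0)
step 3: output 2; order=[0,1,2]; indeg=(0,0,0,2,0,0,0)
step 4: output 4; order=[0,1,2,4]; indeg=(0,0,0,1,0,0,0)
step 5: output 5; order=[0,1,2,4,5]; indeg=(0,0,0,0,0,0,0)
step 6: output 3; order=[0,1,2,4,5,3]; indeg=(0,0,0,0,0,0,0)
step 7: output 6; order=[0,1,2,4,5,3,6]; indeg=(0,0,0,0,0,0,0)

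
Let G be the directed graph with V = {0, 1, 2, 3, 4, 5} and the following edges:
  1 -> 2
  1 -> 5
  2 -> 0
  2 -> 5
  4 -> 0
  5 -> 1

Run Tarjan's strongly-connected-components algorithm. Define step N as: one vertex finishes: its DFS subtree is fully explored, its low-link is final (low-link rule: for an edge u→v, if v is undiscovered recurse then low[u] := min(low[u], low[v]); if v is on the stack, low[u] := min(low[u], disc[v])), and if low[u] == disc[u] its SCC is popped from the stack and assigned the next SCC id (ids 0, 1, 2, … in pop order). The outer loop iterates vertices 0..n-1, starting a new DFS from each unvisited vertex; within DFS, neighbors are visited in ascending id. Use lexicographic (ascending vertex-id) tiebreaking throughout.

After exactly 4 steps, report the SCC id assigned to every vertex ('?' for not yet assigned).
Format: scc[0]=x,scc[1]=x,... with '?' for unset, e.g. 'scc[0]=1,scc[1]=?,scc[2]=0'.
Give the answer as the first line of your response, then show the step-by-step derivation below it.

scc[0]=0,scc[1]=1,scc[2]=1,scc[3]=?,scc[4]=?,scc[5]=1

step 1: low=(low[0]=0,low[1]=?,low[2]=?,low[3]=?,low[4]=?,low[5]=?); scc=(scc[0]=0,scc[1]=?,scc[2]=?,scc[3]=?,scc[4]=?,scc[5]=?)
step 2: low=(low[0]=0,low[1]=1,low[2]=2,low[3]=?,low[4]=?,low[5]=1); scc=(scc[0]=0,scc[1]=?,scc[2]=?,scc[3]=?,scc[4]=?,scc[5]=?)
step 3: low=(low[0]=0,low[1]=1,low[2]=1,low[3]=?,low[4]=?,low[5]=1); scc=(scc[0]=0,scc[1]=?,scc[2]=?,scc[3]=?,scc[4]=?,scc[5]=?)
step 4: low=(low[0]=0,low[1]=1,low[2]=1,low[3]=?,low[4]=?,low[5]=1); scc=(scc[0]=0,scc[1]=1,scc[2]=1,scc[3]=?,scc[4]=?,scc[5]=1)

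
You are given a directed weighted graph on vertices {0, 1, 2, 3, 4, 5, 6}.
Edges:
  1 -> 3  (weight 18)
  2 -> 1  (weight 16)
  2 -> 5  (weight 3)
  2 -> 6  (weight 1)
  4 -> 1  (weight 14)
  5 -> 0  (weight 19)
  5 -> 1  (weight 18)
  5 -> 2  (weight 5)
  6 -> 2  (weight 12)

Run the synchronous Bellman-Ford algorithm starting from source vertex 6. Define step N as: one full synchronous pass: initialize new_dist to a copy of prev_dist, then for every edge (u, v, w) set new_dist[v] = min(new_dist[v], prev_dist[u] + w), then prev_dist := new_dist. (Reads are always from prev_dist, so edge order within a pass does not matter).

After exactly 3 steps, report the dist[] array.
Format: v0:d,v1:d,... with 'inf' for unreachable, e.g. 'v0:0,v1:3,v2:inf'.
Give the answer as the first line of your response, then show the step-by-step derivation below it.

v0:34,v1:28,v2:12,v3:46,v4:inf,v5:15,v6:0

step 1: dist = v0:inf,v1:inf,v2:12,v3:inf,v4:inf,v5:inf,v6:0
step 2: dist = v0:inf,v1:28,v2:12,v3:inf,v4:inf,v5:15,v6:0
step 3: dist = v0:34,v1:28,v2:12,v3:46,v4:inf,v5:15,v6:0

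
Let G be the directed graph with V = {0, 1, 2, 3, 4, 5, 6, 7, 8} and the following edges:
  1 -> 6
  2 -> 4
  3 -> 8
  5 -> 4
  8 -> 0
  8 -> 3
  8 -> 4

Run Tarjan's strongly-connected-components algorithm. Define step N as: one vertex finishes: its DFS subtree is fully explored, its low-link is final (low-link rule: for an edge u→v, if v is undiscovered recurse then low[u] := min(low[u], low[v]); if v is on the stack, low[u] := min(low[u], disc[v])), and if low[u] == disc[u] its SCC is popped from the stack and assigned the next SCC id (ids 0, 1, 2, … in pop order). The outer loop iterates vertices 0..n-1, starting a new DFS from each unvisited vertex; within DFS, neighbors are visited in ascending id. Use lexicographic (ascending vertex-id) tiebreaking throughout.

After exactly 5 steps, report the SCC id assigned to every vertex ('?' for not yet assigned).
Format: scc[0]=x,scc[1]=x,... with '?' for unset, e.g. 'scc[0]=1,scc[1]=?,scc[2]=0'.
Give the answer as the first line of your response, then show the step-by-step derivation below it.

scc[0]=0,scc[1]=2,scc[2]=4,scc[3]=?,scc[4]=3,scc[5]=?,scc[6]=1,scc[7]=?,scc[8]=?

step 1: low=(low[0]=0,low[1]=?,low[2]=?,low[3]=?,low[4]=?,low[5]=?,low[6]=?,low[7]=?,low[8]=?); scc=(scc[0]=0,scc[1]=?,scc[2]=?,scc[3]=?,scc[4]=?,scc[5]=?,scc[6]=?,scc[7]=?,scc[8]=?)
step 2: low=(low[0]=0,low[1]=1,low[2]=?,low[3]=?,low[4]=?,low[5]=?,low[6]=2,low[7]=?,low[8]=?); scc=(scc[0]=0,scc[1]=?,scc[2]=?,scc[3]=?,scc[4]=?,scc[5]=?,scc[6]=1,scc[7]=?,scc[8]=?)
step 3: low=(low[0]=0,low[1]=1,low[2]=?,low[3]=?,low[4]=?,low[5]=?,low[6]=2,low[7]=?,low[8]=?); scc=(scc[0]=0,scc[1]=2,scc[2]=?,scc[3]=?,scc[4]=?,scc[5]=?,scc[6]=1,scc[7]=?,scc[8]=?)
step 4: low=(low[0]=0,low[1]=1,low[2]=3,low[3]=?,low[4]=4,low[5]=?,low[6]=2,low[7]=?,low[8]=?); scc=(scc[0]=0,scc[1]=2,scc[2]=?,scc[3]=?,scc[4]=3,scc[5]=?,scc[6]=1,scc[7]=?,scc[8]=?)
step 5: low=(low[0]=0,low[1]=1,low[2]=3,low[3]=?,low[4]=4,low[5]=?,low[6]=2,low[7]=?,low[8]=?); scc=(scc[0]=0,scc[1]=2,scc[2]=4,scc[3]=?,scc[4]=3,scc[5]=?,scc[6]=1,scc[7]=?,scc[8]=?)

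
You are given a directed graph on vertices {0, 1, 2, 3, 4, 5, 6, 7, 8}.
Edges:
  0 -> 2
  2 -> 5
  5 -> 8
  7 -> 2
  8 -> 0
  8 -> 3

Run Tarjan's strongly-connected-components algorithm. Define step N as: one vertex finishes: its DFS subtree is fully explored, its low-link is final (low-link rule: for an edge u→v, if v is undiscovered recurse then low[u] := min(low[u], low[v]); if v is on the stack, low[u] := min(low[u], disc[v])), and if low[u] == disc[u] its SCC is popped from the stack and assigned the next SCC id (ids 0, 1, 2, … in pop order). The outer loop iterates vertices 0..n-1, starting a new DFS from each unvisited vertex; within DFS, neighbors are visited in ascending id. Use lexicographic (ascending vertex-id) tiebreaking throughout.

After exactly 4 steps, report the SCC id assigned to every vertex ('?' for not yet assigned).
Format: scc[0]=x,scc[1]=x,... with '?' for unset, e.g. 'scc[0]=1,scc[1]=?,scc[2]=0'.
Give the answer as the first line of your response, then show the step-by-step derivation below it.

scc[0]=?,scc[1]=?,scc[2]=?,scc[3]=0,scc[4]=?,scc[5]=?,scc[6]=?,scc[7]=?,scc[8]=?

step 1: low=(low[0]=0,low[1]=?,low[2]=1,low[3]=4,low[4]=?,low[5]=2,low[6]=?,low[7]=?,low[8]=0); scc=(scc[0]=?,scc[1]=?,scc[2]=?,scc[3]=0,scc[4]=?,scc[5]=?,scc[6]=?,scc[7]=?,scc[8]=?)
step 2: low=(low[0]=0,low[1]=?,low[2]=1,low[3]=4,low[4]=?,low[5]=2,low[6]=?,low[7]=?,low[8]=0); scc=(scc[0]=?,scc[1]=?,scc[2]=?,scc[3]=0,scc[4]=?,scc[5]=?,scc[6]=?,scc[7]=?,scc[8]=?)
step 3: low=(low[0]=0,low[1]=?,low[2]=1,low[3]=4,low[4]=?,low[5]=0,low[6]=?,low[7]=?,low[8]=0); scc=(scc[0]=?,scc[1]=?,scc[2]=?,scc[3]=0,scc[4]=?,scc[5]=?,scc[6]=?,scc[7]=?,scc[8]=?)
step 4: low=(low[0]=0,low[1]=?,low[2]=0,low[3]=4,low[4]=?,low[5]=0,low[6]=?,low[7]=?,low[8]=0); scc=(scc[0]=?,scc[1]=?,scc[2]=?,scc[3]=0,scc[4]=?,scc[5]=?,scc[6]=?,scc[7]=?,scc[8]=?)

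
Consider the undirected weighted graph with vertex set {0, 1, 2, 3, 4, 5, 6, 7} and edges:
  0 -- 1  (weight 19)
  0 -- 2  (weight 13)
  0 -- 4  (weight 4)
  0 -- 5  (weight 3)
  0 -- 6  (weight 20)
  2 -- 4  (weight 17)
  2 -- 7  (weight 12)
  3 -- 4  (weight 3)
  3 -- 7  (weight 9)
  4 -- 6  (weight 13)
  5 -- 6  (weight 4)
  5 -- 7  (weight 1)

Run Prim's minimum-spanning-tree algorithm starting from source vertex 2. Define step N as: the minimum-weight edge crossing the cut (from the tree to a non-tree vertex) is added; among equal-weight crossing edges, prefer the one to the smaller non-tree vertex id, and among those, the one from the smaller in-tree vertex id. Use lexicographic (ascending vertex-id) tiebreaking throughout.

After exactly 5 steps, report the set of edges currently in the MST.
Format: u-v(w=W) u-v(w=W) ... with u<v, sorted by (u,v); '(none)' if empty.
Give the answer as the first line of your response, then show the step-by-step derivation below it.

0-4(w=4) 0-5(w=3) 2-7(w=12) 3-4(w=3) 5-7(w=1)

step 1: add edge 2-7 (w=12); MST = {2-7(w=12)}
step 2: add edge 5-7 (w=1); MST = {2-7(w=12) 5-7(w=1)}
step 3: add edge 0-5 (w=3); MST = {0-5(w=3) 2-7(w=12) 5-7(w=1)}
step 4: add edge 0-4 (w=4); MST = {0-4(w=4) 0-5(w=3) 2-7(w=12) 5-7(w=1)}
step 5: add edge 3-4 (w=3); MST = {0-4(w=4) 0-5(w=3) 2-7(w=12) 3-4(w=3) 5-7(w=1)}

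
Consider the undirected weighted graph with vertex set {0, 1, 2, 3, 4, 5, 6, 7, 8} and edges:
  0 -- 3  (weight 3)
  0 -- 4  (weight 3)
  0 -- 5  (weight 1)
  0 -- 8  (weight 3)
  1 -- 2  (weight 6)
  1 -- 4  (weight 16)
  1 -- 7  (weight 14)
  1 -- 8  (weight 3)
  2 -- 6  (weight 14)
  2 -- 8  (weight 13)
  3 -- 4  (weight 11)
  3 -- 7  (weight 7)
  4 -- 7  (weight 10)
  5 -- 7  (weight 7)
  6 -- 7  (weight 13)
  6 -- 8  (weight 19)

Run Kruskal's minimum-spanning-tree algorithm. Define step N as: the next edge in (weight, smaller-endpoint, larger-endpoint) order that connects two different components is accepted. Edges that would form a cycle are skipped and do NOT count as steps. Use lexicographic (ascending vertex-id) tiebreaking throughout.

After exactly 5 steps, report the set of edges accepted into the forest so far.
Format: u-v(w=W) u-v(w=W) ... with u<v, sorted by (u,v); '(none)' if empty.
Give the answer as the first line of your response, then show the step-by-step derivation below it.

0-3(w=3) 0-4(w=3) 0-5(w=1) 0-8(w=3) 1-8(w=3)

step 1: add edge 0-5 (w=1); MST = {0-5(w=1)}
step 2: add edge 0-3 (w=3); MST = {0-3(w=3) 0-5(w=1)}
step 3: add edge 0-4 (w=3); MST = {0-3(w=3) 0-4(w=3) 0-5(w=1)}
step 4: add edge 0-8 (w=3); MST = {0-3(w=3) 0-4(w=3) 0-5(w=1) 0-8(w=3)}
step 5: add edge 1-8 (w=3); MST = {0-3(w=3) 0-4(w=3) 0-5(w=1) 0-8(w=3) 1-8(w=3)}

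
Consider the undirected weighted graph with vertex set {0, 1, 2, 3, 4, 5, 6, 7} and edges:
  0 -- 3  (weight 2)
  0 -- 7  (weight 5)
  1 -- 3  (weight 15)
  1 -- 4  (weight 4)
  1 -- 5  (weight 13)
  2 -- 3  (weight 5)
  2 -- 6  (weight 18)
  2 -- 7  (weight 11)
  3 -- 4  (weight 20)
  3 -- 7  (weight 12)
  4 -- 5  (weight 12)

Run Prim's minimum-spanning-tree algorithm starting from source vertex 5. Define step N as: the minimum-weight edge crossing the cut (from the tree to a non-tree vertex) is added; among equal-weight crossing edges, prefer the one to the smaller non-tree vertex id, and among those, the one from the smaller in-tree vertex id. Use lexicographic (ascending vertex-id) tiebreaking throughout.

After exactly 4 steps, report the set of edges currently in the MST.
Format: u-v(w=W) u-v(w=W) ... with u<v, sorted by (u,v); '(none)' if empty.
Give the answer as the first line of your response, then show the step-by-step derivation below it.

0-3(w=2) 1-3(w=15) 1-4(w=4) 4-5(w=12)

step 1: add edge 4-5 (w=12); MST = {4-5(w=12)}
step 2: add edge 1-4 (w=4); MST = {1-4(w=4) 4-5(w=12)}
step 3: add edge 1-3 (w=15); MST = {1-3(w=15) 1-4(w=4) 4-5(w=12)}
step 4: add edge 0-3 (w=2); MST = {0-3(w=2) 1-3(w=15) 1-4(w=4) 4-5(w=12)}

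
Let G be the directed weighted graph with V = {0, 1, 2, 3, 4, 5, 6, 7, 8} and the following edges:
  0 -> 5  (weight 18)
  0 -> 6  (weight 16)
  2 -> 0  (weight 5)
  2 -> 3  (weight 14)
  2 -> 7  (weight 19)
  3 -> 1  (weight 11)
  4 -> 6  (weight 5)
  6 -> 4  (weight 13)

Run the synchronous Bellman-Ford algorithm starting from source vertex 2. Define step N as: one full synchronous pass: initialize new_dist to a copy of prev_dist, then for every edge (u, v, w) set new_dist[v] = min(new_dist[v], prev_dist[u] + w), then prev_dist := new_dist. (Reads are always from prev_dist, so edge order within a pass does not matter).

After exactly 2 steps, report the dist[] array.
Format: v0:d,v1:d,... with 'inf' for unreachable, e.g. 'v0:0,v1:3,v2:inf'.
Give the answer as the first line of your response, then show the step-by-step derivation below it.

v0:5,v1:25,v2:0,v3:14,v4:inf,v5:23,v6:21,v7:19,v8:inf

step 1: dist = v0:5,v1:inf,v2:0,v3:14,v4:inf,v5:inf,v6:inf,v7:19,v8:inf
step 2: dist = v0:5,v1:25,v2:0,v3:14,v4:inf,v5:23,v6:21,v7:19,v8:inf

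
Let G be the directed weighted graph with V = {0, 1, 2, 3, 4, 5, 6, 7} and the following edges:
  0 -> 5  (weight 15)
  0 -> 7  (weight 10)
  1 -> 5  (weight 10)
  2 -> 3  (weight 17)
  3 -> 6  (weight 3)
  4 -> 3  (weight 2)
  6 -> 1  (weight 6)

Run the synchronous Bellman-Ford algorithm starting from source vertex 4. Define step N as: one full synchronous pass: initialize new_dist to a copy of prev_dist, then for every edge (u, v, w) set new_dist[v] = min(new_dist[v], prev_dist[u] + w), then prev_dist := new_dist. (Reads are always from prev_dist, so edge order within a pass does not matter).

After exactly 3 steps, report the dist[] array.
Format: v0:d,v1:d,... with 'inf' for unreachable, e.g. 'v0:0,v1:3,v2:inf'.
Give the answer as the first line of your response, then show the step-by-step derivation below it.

v0:inf,v1:11,v2:inf,v3:2,v4:0,v5:inf,v6:5,v7:inf

step 1: dist = v0:inf,v1:inf,v2:inf,v3:2,v4:0,v5:inf,v6:inf,v7:inf
step 2: dist = v0:inf,v1:inf,v2:inf,v3:2,v4:0,v5:inf,v6:5,v7:inf
step 3: dist = v0:inf,v1:11,v2:inf,v3:2,v4:0,v5:inf,v6:5,v7:inf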